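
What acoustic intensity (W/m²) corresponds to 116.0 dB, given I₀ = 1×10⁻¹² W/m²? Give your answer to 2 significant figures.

L = 10·log₁₀(I/I₀) ⇒ I = I₀·10^(L/10) = 10⁻¹² × 10^11.60.

0.40 W/m²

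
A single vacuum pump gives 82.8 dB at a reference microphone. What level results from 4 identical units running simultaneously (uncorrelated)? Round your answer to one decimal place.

88.8 dB

N identical incoherent sources raise the level by 10·log₁₀ N.
L_total = 82.8 + 10·log₁₀(4) = 82.8 + 6.021 = 88.82 dB.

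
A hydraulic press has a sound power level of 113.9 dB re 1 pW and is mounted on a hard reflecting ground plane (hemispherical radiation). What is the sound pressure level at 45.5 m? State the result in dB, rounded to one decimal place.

Free-field hemispherical radiation: L_p = L_w − 10·log₁₀(2π·r²), r = 45.5 m.
2π·r² = 1.301e+04 m², 10·log₁₀ of that is 41.142 dB.
L_p = 113.9 − 41.142 = 72.76 dB.

72.8 dB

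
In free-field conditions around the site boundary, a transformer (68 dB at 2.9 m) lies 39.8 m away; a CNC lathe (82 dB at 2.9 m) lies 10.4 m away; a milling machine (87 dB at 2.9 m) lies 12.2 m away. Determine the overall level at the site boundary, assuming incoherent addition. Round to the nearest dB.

76 dB

Apply inverse-square spreading to bring every level to the receiver, then sum 10^(L/10).
transformer: 68 − 20·log₁₀(39.8/2.9) = 68 − 22.75 = 45.25 dB.
CNC lathe: 82 − 20·log₁₀(10.4/2.9) = 82 − 11.09 = 70.91 dB.
milling machine: 87 − 20·log₁₀(12.2/2.9) = 87 − 12.48 = 74.52 dB.
Σ 10^(L/10) = 4.068e+07 → L_total = 10·log₁₀(4.068e+07) = 76.09 dB.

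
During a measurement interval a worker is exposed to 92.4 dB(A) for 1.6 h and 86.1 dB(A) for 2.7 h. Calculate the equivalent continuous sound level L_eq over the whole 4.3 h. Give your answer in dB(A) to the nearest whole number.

The energy average is taken in the linear domain: L_eq = 10·log₁₀[(Σ tᵢ·10^(Lᵢ/10))/T], T = 4.3 h.
Σ tᵢ·10^(Lᵢ/10) = 1.6·10^(92.4/10) + 2.7·10^(86.1/10) = 3.880e+09.
L_eq = 10·log₁₀(3.880e+09/4.3) = 89.55 dB(A).

90 dB(A)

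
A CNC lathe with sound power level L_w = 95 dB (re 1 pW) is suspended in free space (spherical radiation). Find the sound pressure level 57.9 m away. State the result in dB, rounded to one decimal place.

48.8 dB

The power spreads over a sphere of area 4π·r², so L_p = L_w − 10·log₁₀(4π·r²).
4π·r² = 4.213e+04 m², 10·log₁₀ of that is 46.246 dB.
L_p = 95 − 46.246 = 48.75 dB.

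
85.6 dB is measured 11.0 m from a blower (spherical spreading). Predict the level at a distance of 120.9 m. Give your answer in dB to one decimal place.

64.8 dB

Point-source attenuation: ΔL = 20·log₁₀(r₂/r₁) = 20·log₁₀(120.9/11.0) = 20.821 dB.
L₂ = 85.6 − 20·log₁₀(120.9/11.0) = 85.6 − 20.821 = 64.78 dB.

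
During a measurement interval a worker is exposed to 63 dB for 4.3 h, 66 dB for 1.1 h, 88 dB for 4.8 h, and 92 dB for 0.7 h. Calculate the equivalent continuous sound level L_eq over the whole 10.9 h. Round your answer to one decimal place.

The energy average is taken in the linear domain: L_eq = 10·log₁₀[(Σ tᵢ·10^(Lᵢ/10))/T], T = 10.9 h.
Σ tᵢ·10^(Lᵢ/10) = 4.3·10^(63/10) + 1.1·10^(66/10) + 4.8·10^(88/10) + 0.7·10^(92/10) = 4.151e+09.
L_eq = 10·log₁₀(4.151e+09/10.9) = 85.81 dB.

85.8 dB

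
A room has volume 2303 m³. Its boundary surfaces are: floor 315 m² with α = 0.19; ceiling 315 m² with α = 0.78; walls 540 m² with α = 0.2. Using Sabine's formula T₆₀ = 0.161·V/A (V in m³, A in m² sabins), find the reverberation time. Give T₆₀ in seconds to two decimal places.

0.90 s

Total absorption A = 315·0.19 + 315·0.78 + 540·0.2 = 413.55 m² sabins.
T₆₀ = 0.161 × 2303 / 413.55 = 0.897 s.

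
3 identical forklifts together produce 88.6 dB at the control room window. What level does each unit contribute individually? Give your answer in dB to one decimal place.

Dividing the total intensity by 3 lowers the level by 10·log₁₀ 3 = 4.771 dB: L₁ = 88.6 − 4.771.

83.8 dB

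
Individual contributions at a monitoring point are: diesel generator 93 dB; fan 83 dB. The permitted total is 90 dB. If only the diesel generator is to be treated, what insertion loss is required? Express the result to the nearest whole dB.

4 dB

Everything except the diesel generator sums to 10^(83/10) = 1.995e+08 in linear terms, 83.00 dB.
The limit corresponds to 10^(90/10) = 1.000e+09; subtracting the fixed part leaves 8.005e+08 for the diesel generator, i.e. 89.03 dB.
So the diesel generator must be reduced from 93 to 89.03 dB: IL = 3.97 dB.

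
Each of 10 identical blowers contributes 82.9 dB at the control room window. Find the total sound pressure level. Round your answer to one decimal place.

L_total = L₁ + 10·log₁₀ N for N identical incoherent sources.
L_total = 82.9 + 10·log₁₀(10) = 82.9 + 10.000 = 92.90 dB.

92.9 dB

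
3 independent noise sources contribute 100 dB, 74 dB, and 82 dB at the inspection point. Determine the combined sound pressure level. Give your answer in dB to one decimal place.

For uncorrelated sources the intensities add, so convert each level to linear form, sum, and take 10·log₁₀ of the total.
Σ 10^(L/10) = 10^(100/10) + 10^(74/10) + 10^(82/10) = 1.018e+10.
L_total = 10·log₁₀(1.018e+10) = 100.08 dB.

100.1 dB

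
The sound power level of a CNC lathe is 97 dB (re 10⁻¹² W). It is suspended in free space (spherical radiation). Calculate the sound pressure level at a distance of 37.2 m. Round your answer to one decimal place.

54.6 dB

Free-field spherical radiation: L_p = L_w − 10·log₁₀(4π·r²), r = 37.2 m.
4π·r² = 1.739e+04 m², 10·log₁₀ of that is 42.403 dB.
L_p = 97 − 42.403 = 54.60 dB.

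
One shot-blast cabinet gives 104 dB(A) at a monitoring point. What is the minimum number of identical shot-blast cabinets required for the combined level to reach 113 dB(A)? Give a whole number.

The shortfall is 113 − 104 = 9.0 dB, and N units add 10·log₁₀ N, so need 10·log₁₀ N ≥ 9.0.
N ≥ 10^(9.0/10) = 7.943, so N = 8.

8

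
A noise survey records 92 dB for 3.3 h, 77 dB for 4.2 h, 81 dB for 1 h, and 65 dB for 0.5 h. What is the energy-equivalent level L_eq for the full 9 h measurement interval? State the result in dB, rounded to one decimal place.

87.9 dB

L_eq = 10·log₁₀[(1/T)·Σ tᵢ·10^(Lᵢ/10)] with T = 9 h.
Σ tᵢ·10^(Lᵢ/10) = 3.3·10^(92/10) + 4.2·10^(77/10) + 1·10^(81/10) + 0.5·10^(65/10) = 5.568e+09.
L_eq = 10·log₁₀(5.568e+09/9) = 87.91 dB.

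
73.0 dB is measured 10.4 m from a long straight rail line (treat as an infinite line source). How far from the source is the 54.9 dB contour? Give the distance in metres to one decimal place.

For a line source L₁ − L₂ = 10·log₁₀(r₂/r₁), so r₂ = r₁·10^((L₁−L₂)/10).
r₂ = 10.4·10^((73.0−54.9)/10) = 10.4·10^(18.1/10) = 671.48 m.

671.5 m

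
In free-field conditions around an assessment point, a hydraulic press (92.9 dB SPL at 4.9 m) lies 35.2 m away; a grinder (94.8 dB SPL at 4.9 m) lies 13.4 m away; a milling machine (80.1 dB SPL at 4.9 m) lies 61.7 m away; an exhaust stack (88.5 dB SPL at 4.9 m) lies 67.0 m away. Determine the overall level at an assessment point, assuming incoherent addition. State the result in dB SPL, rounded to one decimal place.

First find each source's level at the receiver (point-source: −20·log₁₀(r/r_ref)), then combine on an intensity basis.
hydraulic press: 92.9 − 20·log₁₀(35.2/4.9) = 92.9 − 17.13 = 75.77 dB SPL.
grinder: 94.8 − 20·log₁₀(13.4/4.9) = 94.8 − 8.74 = 86.06 dB SPL.
milling machine: 80.1 − 20·log₁₀(61.7/4.9) = 80.1 − 22.00 = 58.10 dB SPL.
exhaust stack: 88.5 − 20·log₁₀(67.0/4.9) = 88.5 − 22.72 = 65.78 dB SPL.
Σ 10^(L/10) = 4.460e+08 → L_total = 10·log₁₀(4.460e+08) = 86.49 dB SPL.

86.5 dB SPL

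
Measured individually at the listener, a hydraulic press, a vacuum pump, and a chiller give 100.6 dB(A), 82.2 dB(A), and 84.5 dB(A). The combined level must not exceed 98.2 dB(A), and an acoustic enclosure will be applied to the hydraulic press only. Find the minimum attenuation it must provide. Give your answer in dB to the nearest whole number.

3 dB

Everything except the hydraulic press sums to 10^(82.2/10) + 10^(84.5/10) = 4.478e+08 in linear terms, 86.51 dB(A).
The limit corresponds to 10^(98.2/10) = 6.607e+09; subtracting the fixed part leaves 6.159e+09 for the hydraulic press, i.e. 97.90 dB(A).
Required insertion loss = 100.6 − 97.90 = 2.70 dB.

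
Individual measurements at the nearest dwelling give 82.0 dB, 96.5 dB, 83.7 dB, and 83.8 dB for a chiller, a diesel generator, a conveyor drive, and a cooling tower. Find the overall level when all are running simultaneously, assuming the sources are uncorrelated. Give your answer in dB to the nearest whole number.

97 dB

Incoherent sources combine by intensity addition: L_total = 10·log₁₀(Σ 10^(L_i/10)).
Σ 10^(L/10) = 10^(82.0/10) + 10^(96.5/10) + 10^(83.7/10) + 10^(83.8/10) = 5.100e+09.
L_total = 10·log₁₀(5.100e+09) = 97.08 dB.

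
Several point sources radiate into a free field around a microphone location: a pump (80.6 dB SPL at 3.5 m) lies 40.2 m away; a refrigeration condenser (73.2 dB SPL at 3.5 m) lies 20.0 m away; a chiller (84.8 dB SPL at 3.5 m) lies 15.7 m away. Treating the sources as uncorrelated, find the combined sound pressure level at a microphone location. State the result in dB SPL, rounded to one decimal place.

Apply inverse-square spreading to bring every level to the receiver, then sum 10^(L/10).
pump: 80.6 − 20·log₁₀(40.2/3.5) = 80.6 − 21.20 = 59.40 dB SPL.
refrigeration condenser: 73.2 − 20·log₁₀(20.0/3.5) = 73.2 − 15.14 = 58.06 dB SPL.
chiller: 84.8 − 20·log₁₀(15.7/3.5) = 84.8 − 13.04 = 71.76 dB SPL.
Σ 10^(L/10) = 1.652e+07 → L_total = 10·log₁₀(1.652e+07) = 72.18 dB SPL.

72.2 dB SPL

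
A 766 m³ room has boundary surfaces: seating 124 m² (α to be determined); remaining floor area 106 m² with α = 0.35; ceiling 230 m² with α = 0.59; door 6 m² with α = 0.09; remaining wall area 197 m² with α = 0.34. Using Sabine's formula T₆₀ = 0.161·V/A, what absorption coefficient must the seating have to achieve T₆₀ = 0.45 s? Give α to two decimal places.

A = 0.161·V/T₆₀ = 0.161·766/0.45 = 274.06 m² sabins.
Absorption from the other surfaces = 106·0.35 + 230·0.59 + 6·0.09 + 197·0.34 = 240.32 m², so the seating must supply 33.74 m² over 124 m².
α = 33.74/124 = 0.272.

0.27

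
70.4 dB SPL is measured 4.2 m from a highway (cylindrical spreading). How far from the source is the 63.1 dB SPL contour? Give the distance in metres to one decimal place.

The 7.3 dB drop corresponds to a distance ratio of 10^(7.3/10) for a line source.
r₂ = 4.2·10^((70.4−63.1)/10) = 4.2·10^(7.3/10) = 22.56 m.

22.6 m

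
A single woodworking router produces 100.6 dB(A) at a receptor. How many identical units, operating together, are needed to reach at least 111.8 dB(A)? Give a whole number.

Need L₁ + 10·log₁₀ N ≥ 111.8, i.e. log₁₀ N ≥ 1.12.
N ≥ 10^(11.2/10) = 13.183, so N = 14.

14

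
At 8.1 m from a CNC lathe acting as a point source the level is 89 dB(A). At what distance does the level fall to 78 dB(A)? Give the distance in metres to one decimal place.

For a point source L₁ − L₂ = 20·log₁₀(r₂/r₁), so r₂ = r₁·10^((L₁−L₂)/20).
r₂ = 8.1·10^((89−78)/20) = 8.1·10^(11.0/20) = 28.74 m.

28.7 m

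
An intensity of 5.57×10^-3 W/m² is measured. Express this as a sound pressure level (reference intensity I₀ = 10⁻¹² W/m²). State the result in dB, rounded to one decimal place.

97.5 dB

L = 10·log₁₀(I/I₀) = 10·log₁₀(5.57×10^-3/10⁻¹²) = 10·log₁₀(5.57×10^9).
L = 10·(0.7459 + 9) = 97.46 dB.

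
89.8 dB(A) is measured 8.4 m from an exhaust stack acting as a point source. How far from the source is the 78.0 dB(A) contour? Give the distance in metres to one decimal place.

32.7 m

The 11.8 dB drop corresponds to a distance ratio of 10^(11.8/20) for a point source.
r₂ = 8.4·10^((89.8−78.0)/20) = 8.4·10^(11.8/20) = 32.68 m.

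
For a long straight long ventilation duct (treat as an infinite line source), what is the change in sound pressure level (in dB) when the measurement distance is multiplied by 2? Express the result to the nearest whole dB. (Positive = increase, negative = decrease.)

Line-source spreading: ΔL = −10·log₁₀(r₂/r₁).
ΔL = −10·log₁₀(2) = -3.01 dB.

-3 dB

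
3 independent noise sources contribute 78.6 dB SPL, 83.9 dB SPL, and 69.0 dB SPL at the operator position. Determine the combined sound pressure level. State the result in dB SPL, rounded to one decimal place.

Incoherent sources combine by intensity addition: L_total = 10·log₁₀(Σ 10^(L_i/10)).
Σ 10^(L/10) = 10^(78.6/10) + 10^(83.9/10) + 10^(69.0/10) = 3.259e+08.
L_total = 10·log₁₀(3.259e+08) = 85.13 dB SPL.

85.1 dB SPL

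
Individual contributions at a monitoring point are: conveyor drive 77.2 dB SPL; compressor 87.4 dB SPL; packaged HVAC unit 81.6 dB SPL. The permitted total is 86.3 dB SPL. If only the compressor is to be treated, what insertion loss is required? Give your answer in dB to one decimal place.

Fixed contribution from the other sources: Σ 10^(L/10) = 10^(77.2/10) + 10^(81.6/10) = 1.970e+08 (82.95 dB SPL).
The limit corresponds to 10^(86.3/10) = 4.266e+08; subtracting the fixed part leaves 2.296e+08 for the compressor, i.e. 83.61 dB SPL.
So the compressor must be reduced from 87.4 to 83.61 dB SPL: IL = 3.79 dB.

3.8 dB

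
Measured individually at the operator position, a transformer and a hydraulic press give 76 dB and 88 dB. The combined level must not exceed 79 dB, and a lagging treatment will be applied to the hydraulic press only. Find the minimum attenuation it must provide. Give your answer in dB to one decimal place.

Fixed contribution from the other source: Σ 10^(L/10) = 10^(76/10) = 3.981e+07 (76.00 dB).
The limit corresponds to 10^(79/10) = 7.943e+07; subtracting the fixed part leaves 3.962e+07 for the hydraulic press, i.e. 75.98 dB.
Required insertion loss = 88 − 75.98 = 12.02 dB.

12.0 dB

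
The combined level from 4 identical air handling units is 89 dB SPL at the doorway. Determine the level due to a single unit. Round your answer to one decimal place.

83.0 dB SPL

For N identical incoherent sources L_total = L₁ + 10·log₁₀ N, so L₁ = 89 − 10·log₁₀(4) = 89 − 6.021.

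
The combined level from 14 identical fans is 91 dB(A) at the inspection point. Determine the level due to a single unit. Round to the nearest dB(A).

Dividing the total intensity by 14 lowers the level by 10·log₁₀ 14 = 11.461 dB: L₁ = 91 − 11.461.

80 dB(A)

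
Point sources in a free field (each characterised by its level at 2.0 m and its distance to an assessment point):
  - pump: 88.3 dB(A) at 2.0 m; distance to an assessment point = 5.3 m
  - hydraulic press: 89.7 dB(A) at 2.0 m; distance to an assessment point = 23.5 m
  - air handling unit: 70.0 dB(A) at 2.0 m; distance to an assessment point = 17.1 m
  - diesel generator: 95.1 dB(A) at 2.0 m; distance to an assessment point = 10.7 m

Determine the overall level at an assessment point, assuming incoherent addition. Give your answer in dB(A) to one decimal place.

Apply inverse-square spreading to bring every level to the receiver, then sum 10^(L/10).
pump: 88.3 − 20·log₁₀(5.3/2.0) = 88.3 − 8.46 = 79.84 dB(A).
hydraulic press: 89.7 − 20·log₁₀(23.5/2.0) = 89.7 − 21.40 = 68.30 dB(A).
air handling unit: 70.0 − 20·log₁₀(17.1/2.0) = 70.0 − 18.64 = 51.36 dB(A).
diesel generator: 95.1 − 20·log₁₀(10.7/2.0) = 95.1 − 14.57 = 80.53 dB(A).
Σ 10^(L/10) = 2.162e+08 → L_total = 10·log₁₀(2.162e+08) = 83.35 dB(A).

83.3 dB(A)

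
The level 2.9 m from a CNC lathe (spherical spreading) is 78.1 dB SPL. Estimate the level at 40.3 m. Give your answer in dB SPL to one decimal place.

55.2 dB SPL

Spherical spreading from a point source gives a 20·log₁₀(r₂/r₁) drop.
L₂ = 78.1 − 20·log₁₀(40.3/2.9) = 78.1 − 22.858 = 55.24 dB SPL.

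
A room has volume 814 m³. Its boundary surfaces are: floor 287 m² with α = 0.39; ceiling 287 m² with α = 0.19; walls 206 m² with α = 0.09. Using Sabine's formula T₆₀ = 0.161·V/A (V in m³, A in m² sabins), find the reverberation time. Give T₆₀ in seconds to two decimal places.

Total absorption A = 287·0.39 + 287·0.19 + 206·0.09 = 185.00 m² sabins.
T₆₀ = 0.161·V/A = 0.161·814/185.00 = 0.708 s.

0.71 s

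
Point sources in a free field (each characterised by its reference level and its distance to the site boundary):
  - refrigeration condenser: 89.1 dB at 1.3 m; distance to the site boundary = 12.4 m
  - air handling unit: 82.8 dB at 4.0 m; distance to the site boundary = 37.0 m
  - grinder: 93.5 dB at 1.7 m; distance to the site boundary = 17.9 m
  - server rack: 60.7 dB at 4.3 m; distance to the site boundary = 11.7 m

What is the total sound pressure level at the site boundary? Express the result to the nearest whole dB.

Propagate each source to the receiver with L = L_ref − 20·log₁₀(r/r_ref), then add intensities.
refrigeration condenser: 89.1 − 20·log₁₀(12.4/1.3) = 89.1 − 19.59 = 69.51 dB.
air handling unit: 82.8 − 20·log₁₀(37.0/4.0) = 82.8 − 19.32 = 63.48 dB.
grinder: 93.5 − 20·log₁₀(17.9/1.7) = 93.5 − 20.45 = 73.05 dB.
server rack: 60.7 − 20·log₁₀(11.7/4.3) = 60.7 − 8.69 = 52.01 dB.
Σ 10^(L/10) = 3.151e+07 → L_total = 10·log₁₀(3.151e+07) = 74.98 dB.

75 dB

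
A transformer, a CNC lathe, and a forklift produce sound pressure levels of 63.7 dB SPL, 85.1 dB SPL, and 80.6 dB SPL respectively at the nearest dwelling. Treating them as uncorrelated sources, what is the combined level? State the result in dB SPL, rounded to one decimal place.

Incoherent sources combine by intensity addition: L_total = 10·log₁₀(Σ 10^(L_i/10)).
Σ 10^(L/10) = 10^(63.7/10) + 10^(85.1/10) + 10^(80.6/10) = 4.408e+08.
L_total = 10·log₁₀(4.408e+08) = 86.44 dB SPL.

86.4 dB SPL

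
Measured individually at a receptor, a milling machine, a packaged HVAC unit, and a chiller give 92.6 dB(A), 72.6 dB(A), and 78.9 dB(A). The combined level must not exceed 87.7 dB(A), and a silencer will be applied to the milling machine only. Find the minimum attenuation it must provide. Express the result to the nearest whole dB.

The untreated sources together contribute 10^(72.6/10) + 10^(78.9/10) = 9.582e+07, i.e. 79.81 dB(A).
To meet 87.7 dB(A) overall, the treated milling machine may contribute at most 10^(87.7/10) − 9.582e+07 = 4.930e+08, i.e. 86.93 dB(A).
Required insertion loss = 92.6 − 86.93 = 5.67 dB.

6 dB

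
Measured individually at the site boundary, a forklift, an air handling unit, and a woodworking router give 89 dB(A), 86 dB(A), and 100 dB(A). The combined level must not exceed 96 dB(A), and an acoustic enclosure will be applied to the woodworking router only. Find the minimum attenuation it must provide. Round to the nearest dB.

The untreated sources together contribute 10^(89/10) + 10^(86/10) = 1.192e+09, i.e. 90.76 dB(A).
To meet 96 dB(A) overall, the treated woodworking router may contribute at most 10^(96/10) − 1.192e+09 = 2.789e+09, i.e. 94.45 dB(A).
So the woodworking router must be reduced from 100 to 94.45 dB(A): IL = 5.55 dB.

6 dB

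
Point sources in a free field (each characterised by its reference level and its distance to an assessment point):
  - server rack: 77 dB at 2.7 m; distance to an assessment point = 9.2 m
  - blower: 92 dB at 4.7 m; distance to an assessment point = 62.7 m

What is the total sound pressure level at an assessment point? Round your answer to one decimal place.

Propagate each source to the receiver with L = L_ref − 20·log₁₀(r/r_ref), then add intensities.
server rack: 77 − 20·log₁₀(9.2/2.7) = 77 − 10.65 = 66.35 dB.
blower: 92 − 20·log₁₀(62.7/4.7) = 92 − 22.50 = 69.50 dB.
Σ 10^(L/10) = 1.322e+07 → L_total = 10·log₁₀(1.322e+07) = 71.21 dB.

71.2 dB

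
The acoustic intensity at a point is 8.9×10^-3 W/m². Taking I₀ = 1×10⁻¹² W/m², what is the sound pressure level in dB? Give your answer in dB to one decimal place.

L = 10·log₁₀(I/I₀) = 10·log₁₀(8.9×10^-3/10⁻¹²) = 10·log₁₀(8.9×10^9).
L = 10·(0.9494 + 9) = 99.49 dB.

99.5 dB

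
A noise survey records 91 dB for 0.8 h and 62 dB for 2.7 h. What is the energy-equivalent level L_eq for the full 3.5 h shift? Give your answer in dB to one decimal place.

84.6 dB

L_eq = 10·log₁₀[(1/T)·Σ tᵢ·10^(Lᵢ/10)] with T = 3.5 h.
Σ tᵢ·10^(Lᵢ/10) = 0.8·10^(91/10) + 2.7·10^(62/10) = 1.011e+09.
L_eq = 10·log₁₀(1.011e+09/3.5) = 84.61 dB.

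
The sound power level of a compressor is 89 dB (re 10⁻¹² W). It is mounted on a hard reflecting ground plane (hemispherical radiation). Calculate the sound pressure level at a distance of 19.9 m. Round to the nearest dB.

Free-field hemispherical radiation: L_p = L_w − 10·log₁₀(2π·r²), r = 19.9 m.
2π·r² = 2488 m², 10·log₁₀ of that is 33.959 dB.
L_p = 89 − 33.959 = 55.04 dB.

55 dB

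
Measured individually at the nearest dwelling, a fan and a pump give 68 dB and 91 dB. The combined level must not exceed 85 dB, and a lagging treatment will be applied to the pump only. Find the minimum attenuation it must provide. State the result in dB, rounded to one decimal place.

Everything except the pump sums to 10^(68/10) = 6.310e+06 in linear terms, 68.00 dB.
To meet 85 dB overall, the treated pump may contribute at most 10^(85/10) − 6.310e+06 = 3.099e+08, i.e. 84.91 dB.
Required insertion loss = 91 − 84.91 = 6.09 dB.

6.1 dB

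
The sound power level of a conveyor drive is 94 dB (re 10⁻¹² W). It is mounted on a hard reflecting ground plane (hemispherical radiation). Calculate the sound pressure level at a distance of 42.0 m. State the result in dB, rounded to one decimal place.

Free-field hemispherical radiation: L_p = L_w − 10·log₁₀(2π·r²), r = 42.0 m.
2π·r² = 1.108e+04 m², 10·log₁₀ of that is 40.447 dB.
L_p = 94 − 40.447 = 53.55 dB.

53.6 dB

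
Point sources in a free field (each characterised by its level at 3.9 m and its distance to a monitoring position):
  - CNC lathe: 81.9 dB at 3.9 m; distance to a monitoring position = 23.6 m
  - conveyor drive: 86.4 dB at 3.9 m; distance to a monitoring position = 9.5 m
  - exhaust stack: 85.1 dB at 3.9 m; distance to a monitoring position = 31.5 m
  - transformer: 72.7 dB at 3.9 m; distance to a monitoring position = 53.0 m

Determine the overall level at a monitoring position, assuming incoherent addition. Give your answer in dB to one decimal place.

Apply inverse-square spreading to bring every level to the receiver, then sum 10^(L/10).
CNC lathe: 81.9 − 20·log₁₀(23.6/3.9) = 81.9 − 15.64 = 66.26 dB.
conveyor drive: 86.4 − 20·log₁₀(9.5/3.9) = 86.4 − 7.73 = 78.67 dB.
exhaust stack: 85.1 − 20·log₁₀(31.5/3.9) = 85.1 − 18.14 = 66.96 dB.
transformer: 72.7 − 20·log₁₀(53.0/3.9) = 72.7 − 22.66 = 50.04 dB.
Σ 10^(L/10) = 8.286e+07 → L_total = 10·log₁₀(8.286e+07) = 79.18 dB.

79.2 dB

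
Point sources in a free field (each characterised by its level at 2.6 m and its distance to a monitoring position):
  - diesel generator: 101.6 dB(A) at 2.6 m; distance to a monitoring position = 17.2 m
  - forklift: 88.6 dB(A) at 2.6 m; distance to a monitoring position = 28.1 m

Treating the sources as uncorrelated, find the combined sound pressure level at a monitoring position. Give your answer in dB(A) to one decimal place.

85.3 dB(A)

Apply inverse-square spreading to bring every level to the receiver, then sum 10^(L/10).
diesel generator: 101.6 − 20·log₁₀(17.2/2.6) = 101.6 − 16.41 = 85.19 dB(A).
forklift: 88.6 − 20·log₁₀(28.1/2.6) = 88.6 − 20.67 = 67.93 dB(A).
Σ 10^(L/10) = 3.365e+08 → L_total = 10·log₁₀(3.365e+08) = 85.27 dB(A).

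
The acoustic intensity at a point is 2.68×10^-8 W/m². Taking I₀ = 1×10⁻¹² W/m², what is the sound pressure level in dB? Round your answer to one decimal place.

44.3 dB

I/I₀ = 2.68×10^-8/10⁻¹² = 2.68×10^4, and L = 10·log₁₀(I/I₀).
L = 10·(0.4281 + 4) = 44.28 dB.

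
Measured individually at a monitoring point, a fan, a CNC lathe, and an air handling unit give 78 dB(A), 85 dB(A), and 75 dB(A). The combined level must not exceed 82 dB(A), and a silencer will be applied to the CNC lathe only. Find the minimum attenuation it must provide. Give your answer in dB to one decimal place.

7.0 dB

Fixed contribution from the other sources: Σ 10^(L/10) = 10^(78/10) + 10^(75/10) = 9.472e+07 (79.76 dB(A)).
To meet 82 dB(A) overall, the treated CNC lathe may contribute at most 10^(82/10) − 9.472e+07 = 6.377e+07, i.e. 78.05 dB(A).
So the CNC lathe must be reduced from 85 to 78.05 dB(A): IL = 6.95 dB.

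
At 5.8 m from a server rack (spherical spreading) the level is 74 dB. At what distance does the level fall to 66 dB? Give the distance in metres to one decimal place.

The 8.0 dB drop corresponds to a distance ratio of 10^(8.0/20) for a point source.
r₂ = 5.8·10^((74−66)/20) = 5.8·10^(8.0/20) = 14.57 m.

14.6 m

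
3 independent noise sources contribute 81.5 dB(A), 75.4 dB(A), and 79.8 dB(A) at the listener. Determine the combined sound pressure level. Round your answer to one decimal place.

For uncorrelated sources the intensities add, so convert each level to linear form, sum, and take 10·log₁₀ of the total.
Σ 10^(L/10) = 10^(81.5/10) + 10^(75.4/10) + 10^(79.8/10) = 2.714e+08.
L_total = 10·log₁₀(2.714e+08) = 84.34 dB(A).

84.3 dB(A)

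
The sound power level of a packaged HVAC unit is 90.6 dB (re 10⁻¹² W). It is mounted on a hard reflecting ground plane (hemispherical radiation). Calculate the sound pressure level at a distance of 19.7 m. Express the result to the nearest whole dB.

57 dB

L_p = L_w − 10·log₁₀(2π·r²) with r = 19.7 m.
2π·r² = 2438 m², 10·log₁₀ of that is 33.871 dB.
L_p = 90.6 − 33.871 = 56.73 dB.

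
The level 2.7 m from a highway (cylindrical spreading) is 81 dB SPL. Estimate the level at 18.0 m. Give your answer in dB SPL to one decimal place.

Line-source attenuation: ΔL = 10·log₁₀(r₂/r₁) = 10·log₁₀(18.0/2.7) = 8.239 dB.
L₂ = 81 − 10·log₁₀(18.0/2.7) = 81 − 8.239 = 72.76 dB SPL.

72.8 dB SPL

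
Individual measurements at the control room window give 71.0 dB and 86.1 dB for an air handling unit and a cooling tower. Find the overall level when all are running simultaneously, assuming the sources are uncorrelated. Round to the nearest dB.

86 dB

Incoherent sources combine by intensity addition: L_total = 10·log₁₀(Σ 10^(L_i/10)).
Σ 10^(L/10) = 10^(71.0/10) + 10^(86.1/10) = 4.200e+08.
L_total = 10·log₁₀(4.200e+08) = 86.23 dB.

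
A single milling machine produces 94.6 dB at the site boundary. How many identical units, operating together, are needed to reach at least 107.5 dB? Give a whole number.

20

N identical sources give L₁ + 10·log₁₀ N, so require 10·log₁₀ N ≥ 107.5 − 94.6 = 12.9 dB.
N ≥ 10^(12.9/10) = 19.498, so N = 20.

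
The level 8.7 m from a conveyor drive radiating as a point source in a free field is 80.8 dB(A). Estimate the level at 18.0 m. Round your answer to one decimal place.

Spherical spreading from a point source gives a 20·log₁₀(r₂/r₁) drop.
L₂ = 80.8 − 20·log₁₀(18.0/8.7) = 80.8 − 6.315 = 74.48 dB(A).

74.5 dB(A)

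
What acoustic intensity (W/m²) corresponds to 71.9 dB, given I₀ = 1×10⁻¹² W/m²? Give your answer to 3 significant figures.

1.55e-05 W/m²

I/I₀ = 10^(71.9/10) = 1.549e+07, so I = 1.549e+07 × 10⁻¹² W/m².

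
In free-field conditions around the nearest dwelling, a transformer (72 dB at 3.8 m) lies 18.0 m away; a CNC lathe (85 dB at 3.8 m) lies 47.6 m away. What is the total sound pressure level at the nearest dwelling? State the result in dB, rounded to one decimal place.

64.3 dB

Apply inverse-square spreading to bring every level to the receiver, then sum 10^(L/10).
transformer: 72 − 20·log₁₀(18.0/3.8) = 72 − 13.51 = 58.49 dB.
CNC lathe: 85 − 20·log₁₀(47.6/3.8) = 85 − 21.96 = 63.04 dB.
Σ 10^(L/10) = 2.722e+06 → L_total = 10·log₁₀(2.722e+06) = 64.35 dB.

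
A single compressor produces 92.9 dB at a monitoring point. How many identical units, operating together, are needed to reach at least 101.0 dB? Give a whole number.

7

The shortfall is 101.0 − 92.9 = 8.1 dB, and N units add 10·log₁₀ N, so need 10·log₁₀ N ≥ 8.1.
N ≥ 10^(8.1/10) = 6.457, so N = 7.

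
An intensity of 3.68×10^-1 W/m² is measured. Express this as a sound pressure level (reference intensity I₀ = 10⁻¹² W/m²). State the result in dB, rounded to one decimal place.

115.7 dB

I/I₀ = 3.68×10^-1/10⁻¹² = 3.68×10^11, and L = 10·log₁₀(I/I₀).
L = 10·(0.5658 + 11) = 115.66 dB.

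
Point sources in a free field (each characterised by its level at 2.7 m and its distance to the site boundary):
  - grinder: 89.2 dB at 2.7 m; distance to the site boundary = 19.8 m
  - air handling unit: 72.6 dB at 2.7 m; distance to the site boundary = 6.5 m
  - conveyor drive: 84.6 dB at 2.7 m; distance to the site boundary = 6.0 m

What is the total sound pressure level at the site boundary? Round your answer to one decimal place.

78.9 dB

Propagate each source to the receiver with L = L_ref − 20·log₁₀(r/r_ref), then add intensities.
grinder: 89.2 − 20·log₁₀(19.8/2.7) = 89.2 − 17.31 = 71.89 dB.
air handling unit: 72.6 − 20·log₁₀(6.5/2.7) = 72.6 − 7.63 = 64.97 dB.
conveyor drive: 84.6 − 20·log₁₀(6.0/2.7) = 84.6 − 6.94 = 77.66 dB.
Σ 10^(L/10) = 7.701e+07 → L_total = 10·log₁₀(7.701e+07) = 78.87 dB.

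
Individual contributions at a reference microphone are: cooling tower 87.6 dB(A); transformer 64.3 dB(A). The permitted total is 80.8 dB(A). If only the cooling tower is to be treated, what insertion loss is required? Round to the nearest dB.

7 dB

The untreated sources together contribute 10^(64.3/10) = 2.692e+06, i.e. 64.30 dB(A).
To meet 80.8 dB(A) overall, the treated cooling tower may contribute at most 10^(80.8/10) − 2.692e+06 = 1.175e+08, i.e. 80.70 dB(A).
Required insertion loss = 87.6 − 80.70 = 6.90 dB.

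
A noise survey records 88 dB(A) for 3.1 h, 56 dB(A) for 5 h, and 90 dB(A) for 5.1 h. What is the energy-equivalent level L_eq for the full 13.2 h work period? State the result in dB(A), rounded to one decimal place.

87.3 dB(A)

The energy average is taken in the linear domain: L_eq = 10·log₁₀[(Σ tᵢ·10^(Lᵢ/10))/T], T = 13.2 h.
Σ tᵢ·10^(Lᵢ/10) = 3.1·10^(88/10) + 5·10^(56/10) + 5.1·10^(90/10) = 7.058e+09.
L_eq = 10·log₁₀(7.058e+09/13.2) = 87.28 dB(A).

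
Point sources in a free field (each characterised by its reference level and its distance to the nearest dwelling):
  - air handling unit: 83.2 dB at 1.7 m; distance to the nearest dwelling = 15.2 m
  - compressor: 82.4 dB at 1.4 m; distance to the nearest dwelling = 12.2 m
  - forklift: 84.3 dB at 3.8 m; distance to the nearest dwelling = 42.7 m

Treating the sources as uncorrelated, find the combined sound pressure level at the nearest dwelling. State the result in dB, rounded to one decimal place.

Propagate each source to the receiver with L = L_ref − 20·log₁₀(r/r_ref), then add intensities.
air handling unit: 83.2 − 20·log₁₀(15.2/1.7) = 83.2 − 19.03 = 64.17 dB.
compressor: 82.4 − 20·log₁₀(12.2/1.4) = 82.4 − 18.80 = 63.60 dB.
forklift: 84.3 − 20·log₁₀(42.7/3.8) = 84.3 − 21.01 = 63.29 dB.
Σ 10^(L/10) = 7.033e+06 → L_total = 10·log₁₀(7.033e+06) = 68.47 dB.

68.5 dB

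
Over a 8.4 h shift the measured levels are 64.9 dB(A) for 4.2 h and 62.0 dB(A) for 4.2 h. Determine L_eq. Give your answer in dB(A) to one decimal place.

63.7 dB(A)

The energy average is taken in the linear domain: L_eq = 10·log₁₀[(Σ tᵢ·10^(Lᵢ/10))/T], T = 8.4 h.
Σ tᵢ·10^(Lᵢ/10) = 4.2·10^(64.9/10) + 4.2·10^(62.0/10) = 1.964e+07.
L_eq = 10·log₁₀(1.964e+07/8.4) = 63.69 dB(A).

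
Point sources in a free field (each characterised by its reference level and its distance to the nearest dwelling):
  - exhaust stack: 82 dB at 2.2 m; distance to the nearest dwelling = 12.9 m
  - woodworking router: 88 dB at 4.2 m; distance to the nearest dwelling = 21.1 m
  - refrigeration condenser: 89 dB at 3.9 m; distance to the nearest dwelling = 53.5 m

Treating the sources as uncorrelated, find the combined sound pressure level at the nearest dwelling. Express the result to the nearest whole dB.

Propagate each source to the receiver with L = L_ref − 20·log₁₀(r/r_ref), then add intensities.
exhaust stack: 82 − 20·log₁₀(12.9/2.2) = 82 − 15.36 = 66.64 dB.
woodworking router: 88 − 20·log₁₀(21.1/4.2) = 88 − 14.02 = 73.98 dB.
refrigeration condenser: 89 − 20·log₁₀(53.5/3.9) = 89 − 22.75 = 66.25 dB.
Σ 10^(L/10) = 3.383e+07 → L_total = 10·log₁₀(3.383e+07) = 75.29 dB.

75 dB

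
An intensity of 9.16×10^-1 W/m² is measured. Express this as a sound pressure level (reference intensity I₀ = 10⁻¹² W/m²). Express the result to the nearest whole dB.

L = 10·log₁₀(I/I₀) = 10·log₁₀(9.16×10^-1/10⁻¹²) = 10·log₁₀(9.16×10^11).
L = 10·(0.9619 + 11) = 119.62 dB.

120 dB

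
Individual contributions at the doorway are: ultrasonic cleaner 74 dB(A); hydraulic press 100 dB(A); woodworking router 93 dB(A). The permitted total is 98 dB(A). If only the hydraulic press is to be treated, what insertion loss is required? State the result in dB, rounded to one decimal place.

Fixed contribution from the other sources: Σ 10^(L/10) = 10^(74/10) + 10^(93/10) = 2.020e+09 (93.05 dB(A)).
To meet 98 dB(A) overall, the treated hydraulic press may contribute at most 10^(98/10) − 2.020e+09 = 4.289e+09, i.e. 96.32 dB(A).
Required insertion loss = 100 − 96.32 = 3.68 dB.

3.7 dB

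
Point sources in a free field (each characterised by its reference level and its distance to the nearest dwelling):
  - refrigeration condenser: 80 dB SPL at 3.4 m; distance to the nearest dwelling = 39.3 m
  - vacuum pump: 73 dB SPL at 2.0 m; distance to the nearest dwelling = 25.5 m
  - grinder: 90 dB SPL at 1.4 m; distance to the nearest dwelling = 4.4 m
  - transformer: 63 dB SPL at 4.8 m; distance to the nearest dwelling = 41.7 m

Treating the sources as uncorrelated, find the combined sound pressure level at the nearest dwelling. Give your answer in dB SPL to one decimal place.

80.1 dB SPL

Propagate each source to the receiver with L = L_ref − 20·log₁₀(r/r_ref), then add intensities.
refrigeration condenser: 80 − 20·log₁₀(39.3/3.4) = 80 − 21.26 = 58.74 dB SPL.
vacuum pump: 73 − 20·log₁₀(25.5/2.0) = 73 − 22.11 = 50.89 dB SPL.
grinder: 90 − 20·log₁₀(4.4/1.4) = 90 − 9.95 = 80.05 dB SPL.
transformer: 63 − 20·log₁₀(41.7/4.8) = 63 − 18.78 = 44.22 dB SPL.
Σ 10^(L/10) = 1.021e+08 → L_total = 10·log₁₀(1.021e+08) = 80.09 dB SPL.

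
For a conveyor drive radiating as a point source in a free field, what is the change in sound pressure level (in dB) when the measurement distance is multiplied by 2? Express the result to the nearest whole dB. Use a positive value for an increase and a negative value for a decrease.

With spherical spreading the level changes by −20·log₁₀(r₂/r₁).
ΔL = −20·log₁₀(2) = -6.02 dB.

-6 dB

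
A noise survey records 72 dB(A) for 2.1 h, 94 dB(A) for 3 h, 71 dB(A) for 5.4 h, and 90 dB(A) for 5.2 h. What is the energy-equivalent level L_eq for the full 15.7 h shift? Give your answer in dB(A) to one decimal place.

89.1 dB(A)

The energy average is taken in the linear domain: L_eq = 10·log₁₀[(Σ tᵢ·10^(Lᵢ/10))/T], T = 15.7 h.
Σ tᵢ·10^(Lᵢ/10) = 2.1·10^(72/10) + 3·10^(94/10) + 5.4·10^(71/10) + 5.2·10^(90/10) = 1.284e+10.
L_eq = 10·log₁₀(1.284e+10/15.7) = 89.13 dB(A).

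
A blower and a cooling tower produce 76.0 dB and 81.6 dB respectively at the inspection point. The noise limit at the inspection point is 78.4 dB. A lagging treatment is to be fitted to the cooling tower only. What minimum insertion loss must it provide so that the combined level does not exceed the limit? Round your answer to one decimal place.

6.9 dB

The untreated sources together contribute 10^(76.0/10) = 3.981e+07, i.e. 76.00 dB.
The limit corresponds to 10^(78.4/10) = 6.918e+07; subtracting the fixed part leaves 2.937e+07 for the cooling tower, i.e. 74.68 dB.
So the cooling tower must be reduced from 81.6 to 74.68 dB: IL = 6.92 dB.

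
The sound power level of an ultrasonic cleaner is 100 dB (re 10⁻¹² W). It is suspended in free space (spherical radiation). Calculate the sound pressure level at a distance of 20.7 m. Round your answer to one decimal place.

L_p = L_w − 10·log₁₀(4π·r²) with r = 20.7 m.
4π·r² = 5385 m², 10·log₁₀ of that is 37.312 dB.
L_p = 100 − 37.312 = 62.69 dB.

62.7 dB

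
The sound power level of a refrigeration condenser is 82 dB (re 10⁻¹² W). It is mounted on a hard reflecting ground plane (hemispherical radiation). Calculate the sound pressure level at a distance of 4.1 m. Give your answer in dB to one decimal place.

61.8 dB

Free-field hemispherical radiation: L_p = L_w − 10·log₁₀(2π·r²), r = 4.1 m.
2π·r² = 105.6 m², 10·log₁₀ of that is 20.237 dB.
L_p = 82 − 20.237 = 61.76 dB.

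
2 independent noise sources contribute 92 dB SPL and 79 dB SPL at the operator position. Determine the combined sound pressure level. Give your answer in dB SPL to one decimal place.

92.2 dB SPL

For uncorrelated sources the intensities add, so convert each level to linear form, sum, and take 10·log₁₀ of the total.
Σ 10^(L/10) = 10^(92/10) + 10^(79/10) = 1.664e+09.
L_total = 10·log₁₀(1.664e+09) = 92.21 dB SPL.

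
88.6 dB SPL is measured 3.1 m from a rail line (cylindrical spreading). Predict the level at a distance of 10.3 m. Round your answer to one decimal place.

Cylindrical spreading from a line source gives a 10·log₁₀(r₂/r₁) drop.
L₂ = 88.6 − 10·log₁₀(10.3/3.1) = 88.6 − 5.215 = 83.39 dB SPL.

83.4 dB SPL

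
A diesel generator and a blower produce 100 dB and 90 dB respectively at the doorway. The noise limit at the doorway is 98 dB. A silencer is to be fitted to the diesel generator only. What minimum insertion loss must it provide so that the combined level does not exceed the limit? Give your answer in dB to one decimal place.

2.7 dB

Fixed contribution from the other source: Σ 10^(L/10) = 10^(90/10) = 1.000e+09 (90.00 dB).
To meet 98 dB overall, the treated diesel generator may contribute at most 10^(98/10) − 1.000e+09 = 5.310e+09, i.e. 97.25 dB.
So the diesel generator must be reduced from 100 to 97.25 dB: IL = 2.75 dB.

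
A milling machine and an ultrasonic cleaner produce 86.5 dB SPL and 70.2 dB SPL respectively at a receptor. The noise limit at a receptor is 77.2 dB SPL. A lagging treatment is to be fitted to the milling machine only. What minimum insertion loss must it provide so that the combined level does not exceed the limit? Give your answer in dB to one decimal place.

Everything except the milling machine sums to 10^(70.2/10) = 1.047e+07 in linear terms, 70.20 dB SPL.
To meet 77.2 dB SPL overall, the treated milling machine may contribute at most 10^(77.2/10) − 1.047e+07 = 4.201e+07, i.e. 76.23 dB SPL.
So the milling machine must be reduced from 86.5 to 76.23 dB SPL: IL = 10.27 dB.

10.3 dB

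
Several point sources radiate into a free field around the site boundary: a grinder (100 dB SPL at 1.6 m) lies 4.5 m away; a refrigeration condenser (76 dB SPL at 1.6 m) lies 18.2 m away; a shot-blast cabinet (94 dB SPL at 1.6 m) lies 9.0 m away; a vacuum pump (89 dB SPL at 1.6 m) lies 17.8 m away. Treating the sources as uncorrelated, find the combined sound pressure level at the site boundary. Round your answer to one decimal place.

91.3 dB SPL

Apply inverse-square spreading to bring every level to the receiver, then sum 10^(L/10).
grinder: 100 − 20·log₁₀(4.5/1.6) = 100 − 8.98 = 91.02 dB SPL.
refrigeration condenser: 76 − 20·log₁₀(18.2/1.6) = 76 − 21.12 = 54.88 dB SPL.
shot-blast cabinet: 94 − 20·log₁₀(9.0/1.6) = 94 − 15.00 = 79.00 dB SPL.
vacuum pump: 89 − 20·log₁₀(17.8/1.6) = 89 − 20.93 = 68.07 dB SPL.
Σ 10^(L/10) = 1.350e+09 → L_total = 10·log₁₀(1.350e+09) = 91.30 dB SPL.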